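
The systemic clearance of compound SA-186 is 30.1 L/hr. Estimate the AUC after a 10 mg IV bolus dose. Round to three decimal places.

AUC_0→∞ = Dose_iv / CL
        = 10 / 30.1 = 0.332226 mg/L·hr

AUC = 0.332 mg/L·hr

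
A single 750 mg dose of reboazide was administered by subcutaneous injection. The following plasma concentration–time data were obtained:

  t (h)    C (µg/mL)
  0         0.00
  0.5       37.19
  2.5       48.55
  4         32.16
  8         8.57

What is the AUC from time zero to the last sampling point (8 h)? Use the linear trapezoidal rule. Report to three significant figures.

AUC = 237 µg/mL·h

Trapezoidal AUC_0→8:
  [0→0.5]: (0.00+37.19)/2 × 0.5 = 9.2975
  [0.5→2.5]: (37.19+48.55)/2 × 2 = 85.74
  [2.5→4]: (48.55+32.16)/2 × 1.5 = 60.5325
  [4→8]: (32.16+8.57)/2 × 4 = 81.46
  Sum = 237.03 µg/mL·h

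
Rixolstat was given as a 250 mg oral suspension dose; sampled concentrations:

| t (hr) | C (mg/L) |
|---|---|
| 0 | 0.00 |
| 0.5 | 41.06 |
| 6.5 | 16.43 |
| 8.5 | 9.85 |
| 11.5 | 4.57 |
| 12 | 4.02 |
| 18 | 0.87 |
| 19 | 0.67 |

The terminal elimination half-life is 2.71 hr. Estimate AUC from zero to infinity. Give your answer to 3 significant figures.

AUC = 251 mg/L·hr

Trapezoidal AUC_0→19:
  [0→0.5]: (0.00+41.06)/2 × 0.5 = 10.265
  [0.5→6.5]: (41.06+16.43)/2 × 6 = 172.47
  [6.5→8.5]: (16.43+9.85)/2 × 2 = 26.28
  [8.5→11.5]: (9.85+4.57)/2 × 3 = 21.63
  [11.5→12]: (4.57+4.02)/2 × 0.5 = 2.1475
  [12→18]: (4.02+0.87)/2 × 6 = 14.67
  [18→19]: (0.87+0.67)/2 × 1 = 0.77
  Sum = 248.2325 mg/L·hr
k_e = ln2 / t½ = 0.693147 / 2.71 = 0.2558 hr^-1
Extrapolated tail: C_last / k_e = 0.67 / 0.2558 = 2.619
AUC_0→∞ = 248.2325 + 2.619 = 250.8515 mg/L·hr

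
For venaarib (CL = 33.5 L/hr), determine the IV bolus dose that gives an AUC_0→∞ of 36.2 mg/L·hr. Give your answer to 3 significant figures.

Dose_iv = CL × AUC_0→∞
     = 33.5 × 36.2 = 1212.7 mg

Dose = 1210 mg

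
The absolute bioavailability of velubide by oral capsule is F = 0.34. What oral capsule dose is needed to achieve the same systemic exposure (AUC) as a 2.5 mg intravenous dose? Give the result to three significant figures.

For equal systemic exposure: F × D_ev = D_iv
D_ev = D_iv / F = 2.5 / 0.34 = 7.35294 mg

D_oral = 7.35 mg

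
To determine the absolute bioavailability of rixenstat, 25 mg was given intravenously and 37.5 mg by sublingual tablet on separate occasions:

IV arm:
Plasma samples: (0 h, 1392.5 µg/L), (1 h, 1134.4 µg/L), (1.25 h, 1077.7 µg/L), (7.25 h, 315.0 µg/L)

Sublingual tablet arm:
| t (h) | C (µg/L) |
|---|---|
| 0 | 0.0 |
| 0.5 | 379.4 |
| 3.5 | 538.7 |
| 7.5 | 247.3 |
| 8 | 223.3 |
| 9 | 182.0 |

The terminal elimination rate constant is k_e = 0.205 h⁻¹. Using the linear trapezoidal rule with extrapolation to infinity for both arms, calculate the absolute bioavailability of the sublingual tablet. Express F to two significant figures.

Trapezoidal AUC_0→7.25 (IV):
  [0→1]: (1392.5+1134.4)/2 × 1 = 1263.45
  [1→1.25]: (1134.4+1077.7)/2 × 0.25 = 276.5125
  [1.25→7.25]: (1077.7+315.0)/2 × 6 = 4178.1
  Sum = 5718.0625 µg/L·h
IV tail: 315.0/0.205 = 1536.585; AUC_iv,0→∞ = 5718.0625 + 1536.585 = 7254.6475 µg/L·h
Trapezoidal AUC_0→9 (sublingual tablet):
  [0→0.5]: (0.0+379.4)/2 × 0.5 = 94.85
  [0.5→3.5]: (379.4+538.7)/2 × 3 = 1377.15
  [3.5→7.5]: (538.7+247.3)/2 × 4 = 1572.0
  [7.5→8]: (247.3+223.3)/2 × 0.5 = 117.65
  [8→9]: (223.3+182.0)/2 × 1 = 202.65
  Sum = 3364.3 µg/L·h
sublingual tablet tail: 182.0/0.205 = 887.805; AUC_ev,0→∞ = 3364.3 + 887.805 = 4252.105 µg/L·h
F = (AUC_ev/D_ev)/(AUC_iv/D_iv) = (4252.105/37.5)/(7254.6475/25) = 113.389/290.1859 = 0.3907

F = 0.39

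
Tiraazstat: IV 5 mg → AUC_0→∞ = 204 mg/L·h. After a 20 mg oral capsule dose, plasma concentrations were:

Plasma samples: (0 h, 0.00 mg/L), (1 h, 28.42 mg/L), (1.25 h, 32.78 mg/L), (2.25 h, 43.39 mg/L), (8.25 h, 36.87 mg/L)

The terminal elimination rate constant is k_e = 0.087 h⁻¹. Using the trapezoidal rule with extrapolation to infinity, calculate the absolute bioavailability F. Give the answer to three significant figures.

Trapezoidal AUC_0→8.25 (oral capsule):
  [0→1]: (0.00+28.42)/2 × 1 = 14.21
  [1→1.25]: (28.42+32.78)/2 × 0.25 = 7.65
  [1.25→2.25]: (32.78+43.39)/2 × 1 = 38.085
  [2.25→8.25]: (43.39+36.87)/2 × 6 = 240.78
  Sum = 300.725 mg/L·h
Tail: C_last/k_e = 36.87/0.087 = 423.793
AUC_0→∞ (oral capsule) = 300.725 + 423.793 = 724.518 mg/L·h
F = (AUC_ev/D_ev)/(AUC_iv/D_iv) = (724.518/20)/(204/5) = 36.2259/40.8 = 0.8879

F = 0.888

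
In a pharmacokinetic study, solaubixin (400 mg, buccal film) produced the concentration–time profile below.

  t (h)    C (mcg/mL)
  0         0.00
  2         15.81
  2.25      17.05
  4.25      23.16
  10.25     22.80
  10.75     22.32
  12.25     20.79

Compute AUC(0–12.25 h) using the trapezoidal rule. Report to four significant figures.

AUC = 241.6 mcg/mL·h

Trapezoidal AUC_0→12.25:
  [0→2]: (0.00+15.81)/2 × 2 = 15.81
  [2→2.25]: (15.81+17.05)/2 × 0.25 = 4.1075
  [2.25→4.25]: (17.05+23.16)/2 × 2 = 40.21
  [4.25→10.25]: (23.16+22.80)/2 × 6 = 137.88
  [10.25→10.75]: (22.80+22.32)/2 × 0.5 = 11.28
  [10.75→12.25]: (22.32+20.79)/2 × 1.5 = 32.3325
  Sum = 241.62 mcg/mL·h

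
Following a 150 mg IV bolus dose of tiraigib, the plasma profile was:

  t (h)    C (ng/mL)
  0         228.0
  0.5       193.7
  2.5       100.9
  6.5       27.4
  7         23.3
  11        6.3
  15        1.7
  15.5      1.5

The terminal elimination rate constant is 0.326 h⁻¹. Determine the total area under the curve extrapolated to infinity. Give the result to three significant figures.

AUC = 750 ng/mL·h

Trapezoidal AUC_0→15.5:
  [0→0.5]: (228.0+193.7)/2 × 0.5 = 105.425
  [0.5→2.5]: (193.7+100.9)/2 × 2 = 294.6
  [2.5→6.5]: (100.9+27.4)/2 × 4 = 256.6
  [6.5→7]: (27.4+23.3)/2 × 0.5 = 12.675
  [7→11]: (23.3+6.3)/2 × 4 = 59.2
  [11→15]: (6.3+1.7)/2 × 4 = 16.0
  [15→15.5]: (1.7+1.5)/2 × 0.5 = 0.8
  Sum = 745.3 ng/mL·h
Extrapolated tail: C_last / k_e = 1.5 / 0.326 = 4.601
AUC_0→∞ = 745.3 + 4.601 = 749.901 ng/mL·h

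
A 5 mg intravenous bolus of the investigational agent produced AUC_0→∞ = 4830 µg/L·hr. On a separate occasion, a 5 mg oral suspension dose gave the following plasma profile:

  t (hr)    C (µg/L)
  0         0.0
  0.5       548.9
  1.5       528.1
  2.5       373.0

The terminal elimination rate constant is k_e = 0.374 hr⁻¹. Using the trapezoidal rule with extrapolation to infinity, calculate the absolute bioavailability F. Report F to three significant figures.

F = 0.440

Trapezoidal AUC_0→2.5 (oral suspension):
  [0→0.5]: (0.0+548.9)/2 × 0.5 = 137.225
  [0.5→1.5]: (548.9+528.1)/2 × 1 = 538.5
  [1.5→2.5]: (528.1+373.0)/2 × 1 = 450.55
  Sum = 1126.275 µg/L·hr
Tail: C_last/k_e = 373.0/0.374 = 997.326
AUC_0→∞ (oral suspension) = 1126.275 + 997.326 = 2123.601 µg/L·hr
F = (AUC_ev/D_ev)/(AUC_iv/D_iv) = (2123.601/5)/(4830/5) = 424.7202/966 = 0.4397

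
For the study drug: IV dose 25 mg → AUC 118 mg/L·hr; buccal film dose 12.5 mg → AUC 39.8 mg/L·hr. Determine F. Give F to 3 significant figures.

F = (AUC_ev / D_ev) / (AUC_iv / D_iv)
  = (39.8/12.5) / (118/25)
  = 3.184 / 4.72 = 0.6746

F = 0.675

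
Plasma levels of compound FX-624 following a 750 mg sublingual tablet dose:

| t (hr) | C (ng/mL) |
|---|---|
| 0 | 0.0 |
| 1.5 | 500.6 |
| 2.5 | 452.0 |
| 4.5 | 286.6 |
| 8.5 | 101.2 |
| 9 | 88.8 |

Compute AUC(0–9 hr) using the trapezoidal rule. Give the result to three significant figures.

Trapezoidal AUC_0→9:
  [0→1.5]: (0.0+500.6)/2 × 1.5 = 375.45
  [1.5→2.5]: (500.6+452.0)/2 × 1 = 476.3
  [2.5→4.5]: (452.0+286.6)/2 × 2 = 738.6
  [4.5→8.5]: (286.6+101.2)/2 × 4 = 775.6
  [8.5→9]: (101.2+88.8)/2 × 0.5 = 47.5
  Sum = 2413.45 ng/mL·hr

AUC = 2410 ng/mL·hr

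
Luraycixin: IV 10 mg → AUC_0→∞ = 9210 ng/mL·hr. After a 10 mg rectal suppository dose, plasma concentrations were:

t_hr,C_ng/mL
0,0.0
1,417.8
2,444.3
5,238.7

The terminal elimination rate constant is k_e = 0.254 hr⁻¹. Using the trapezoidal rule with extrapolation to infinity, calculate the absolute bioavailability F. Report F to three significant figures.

Trapezoidal AUC_0→5 (rectal suppository):
  [0→1]: (0.0+417.8)/2 × 1 = 208.9
  [1→2]: (417.8+444.3)/2 × 1 = 431.05
  [2→5]: (444.3+238.7)/2 × 3 = 1024.5
  Sum = 1664.45 ng/mL·hr
Tail: C_last/k_e = 238.7/0.254 = 939.764
AUC_0→∞ (rectal suppository) = 1664.45 + 939.764 = 2604.214 ng/mL·hr
F = (AUC_ev/D_ev)/(AUC_iv/D_iv) = (2604.214/10)/(9210/10) = 260.4214/921 = 0.2828

F = 0.283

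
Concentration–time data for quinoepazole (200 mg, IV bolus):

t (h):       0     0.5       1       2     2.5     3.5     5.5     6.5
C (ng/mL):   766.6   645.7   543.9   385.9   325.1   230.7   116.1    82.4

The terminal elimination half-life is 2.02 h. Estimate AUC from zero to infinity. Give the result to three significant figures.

AUC = 2260 ng/mL·h

Trapezoidal AUC_0→6.5:
  [0→0.5]: (766.6+645.7)/2 × 0.5 = 353.075
  [0.5→1]: (645.7+543.9)/2 × 0.5 = 297.4
  [1→2]: (543.9+385.9)/2 × 1 = 464.9
  [2→2.5]: (385.9+325.1)/2 × 0.5 = 177.75
  [2.5→3.5]: (325.1+230.7)/2 × 1 = 277.9
  [3.5→5.5]: (230.7+116.1)/2 × 2 = 346.8
  [5.5→6.5]: (116.1+82.4)/2 × 1 = 99.25
  Sum = 2017.075 ng/mL·h
k_e = ln2 / t½ = 0.693147 / 2.02 = 0.3431 h^-1
Extrapolated tail: C_last / k_e = 82.4 / 0.3431 = 240.163
AUC_0→∞ = 2017.075 + 240.163 = 2257.238 ng/mL·h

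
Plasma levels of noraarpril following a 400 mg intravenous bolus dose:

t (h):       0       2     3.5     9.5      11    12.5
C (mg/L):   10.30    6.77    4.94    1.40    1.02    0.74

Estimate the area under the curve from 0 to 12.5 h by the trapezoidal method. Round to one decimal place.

Trapezoidal AUC_0→12.5:
  [0→2]: (10.30+6.77)/2 × 2 = 17.07
  [2→3.5]: (6.77+4.94)/2 × 1.5 = 8.7825
  [3.5→9.5]: (4.94+1.40)/2 × 6 = 19.02
  [9.5→11]: (1.40+1.02)/2 × 1.5 = 1.815
  [11→12.5]: (1.02+0.74)/2 × 1.5 = 1.32
  Sum = 48.0075 mg/L·h

AUC = 48.0 mg/L·h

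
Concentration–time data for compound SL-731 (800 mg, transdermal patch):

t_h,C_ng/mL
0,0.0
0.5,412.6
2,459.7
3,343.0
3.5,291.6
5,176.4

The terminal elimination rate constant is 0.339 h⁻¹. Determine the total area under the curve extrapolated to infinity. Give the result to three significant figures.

AUC = 2190 ng/mL·h

Trapezoidal AUC_0→5:
  [0→0.5]: (0.0+412.6)/2 × 0.5 = 103.15
  [0.5→2]: (412.6+459.7)/2 × 1.5 = 654.225
  [2→3]: (459.7+343.0)/2 × 1 = 401.35
  [3→3.5]: (343.0+291.6)/2 × 0.5 = 158.65
  [3.5→5]: (291.6+176.4)/2 × 1.5 = 351.0
  Sum = 1668.375 ng/mL·h
Extrapolated tail: C_last / k_e = 176.4 / 0.339 = 520.354
AUC_0→∞ = 1668.375 + 520.354 = 2188.729 ng/mL·h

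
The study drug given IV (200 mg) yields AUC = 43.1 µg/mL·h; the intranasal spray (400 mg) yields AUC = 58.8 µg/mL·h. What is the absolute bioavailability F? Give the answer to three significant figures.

F = (AUC_ev / D_ev) / (AUC_iv / D_iv)
  = (58.8/400) / (43.1/200)
  = 0.147 / 0.2155 = 0.6821

F = 0.682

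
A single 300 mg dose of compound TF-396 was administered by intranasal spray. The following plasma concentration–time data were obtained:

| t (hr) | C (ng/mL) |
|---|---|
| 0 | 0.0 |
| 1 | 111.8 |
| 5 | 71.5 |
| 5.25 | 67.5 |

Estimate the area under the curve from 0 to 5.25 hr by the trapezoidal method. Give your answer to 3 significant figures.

AUC = 440 ng/mL·hr

Trapezoidal AUC_0→5.25:
  [0→1]: (0.0+111.8)/2 × 1 = 55.9
  [1→5]: (111.8+71.5)/2 × 4 = 366.6
  [5→5.25]: (71.5+67.5)/2 × 0.25 = 17.375
  Sum = 439.875 ng/mL·hr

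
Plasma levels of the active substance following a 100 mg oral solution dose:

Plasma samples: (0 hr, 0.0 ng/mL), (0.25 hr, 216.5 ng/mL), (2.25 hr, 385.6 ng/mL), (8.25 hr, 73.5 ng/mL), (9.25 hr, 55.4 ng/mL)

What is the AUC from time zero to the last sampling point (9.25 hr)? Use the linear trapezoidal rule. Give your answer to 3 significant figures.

AUC = 2070 ng/mL·hr

Trapezoidal AUC_0→9.25:
  [0→0.25]: (0.0+216.5)/2 × 0.25 = 27.0625
  [0.25→2.25]: (216.5+385.6)/2 × 2 = 602.1
  [2.25→8.25]: (385.6+73.5)/2 × 6 = 1377.3
  [8.25→9.25]: (73.5+55.4)/2 × 1 = 64.45
  Sum = 2070.9125 ng/mL·hr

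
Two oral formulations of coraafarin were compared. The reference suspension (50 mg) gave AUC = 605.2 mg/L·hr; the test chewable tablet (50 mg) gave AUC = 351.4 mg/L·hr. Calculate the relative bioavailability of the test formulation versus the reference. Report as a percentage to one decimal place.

F_rel = (AUC_test/D_test) / (AUC_ref/D_ref)
      = (351.4/50) / (605.2/50)
      = 7.028 / 12.104 = 0.5806 = 58.06%

F_rel = 58.1%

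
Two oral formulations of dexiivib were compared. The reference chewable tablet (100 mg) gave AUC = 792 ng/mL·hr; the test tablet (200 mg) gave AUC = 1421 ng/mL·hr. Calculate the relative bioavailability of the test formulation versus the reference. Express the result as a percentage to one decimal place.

F_rel = 89.7%

F_rel = (AUC_test/D_test) / (AUC_ref/D_ref)
      = (1421/200) / (792/100)
      = 7.105 / 7.92 = 0.8971 = 89.71%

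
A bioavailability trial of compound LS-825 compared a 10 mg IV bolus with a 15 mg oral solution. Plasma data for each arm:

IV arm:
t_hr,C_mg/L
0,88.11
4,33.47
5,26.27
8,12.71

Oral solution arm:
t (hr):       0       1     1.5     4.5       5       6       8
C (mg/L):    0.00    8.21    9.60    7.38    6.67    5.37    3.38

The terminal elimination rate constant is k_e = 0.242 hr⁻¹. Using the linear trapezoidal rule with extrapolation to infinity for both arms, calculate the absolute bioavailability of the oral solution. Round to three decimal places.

F = 0.115

Trapezoidal AUC_0→8 (IV):
  [0→4]: (88.11+33.47)/2 × 4 = 243.16
  [4→5]: (33.47+26.27)/2 × 1 = 29.87
  [5→8]: (26.27+12.71)/2 × 3 = 58.47
  Sum = 331.5 mg/L·hr
IV tail: 12.71/0.242 = 52.521; AUC_iv,0→∞ = 331.5 + 52.521 = 384.021 mg/L·hr
Trapezoidal AUC_0→8 (oral solution):
  [0→1]: (0.00+8.21)/2 × 1 = 4.105
  [1→1.5]: (8.21+9.60)/2 × 0.5 = 4.4525
  [1.5→4.5]: (9.60+7.38)/2 × 3 = 25.47
  [4.5→5]: (7.38+6.67)/2 × 0.5 = 3.5125
  [5→6]: (6.67+5.37)/2 × 1 = 6.02
  [6→8]: (5.37+3.38)/2 × 2 = 8.75
  Sum = 52.31 mg/L·hr
oral solution tail: 3.38/0.242 = 13.967; AUC_ev,0→∞ = 52.31 + 13.967 = 66.277 mg/L·hr
F = (AUC_ev/D_ev)/(AUC_iv/D_iv) = (66.277/15)/(384.021/10) = 4.41847/38.4021 = 0.1151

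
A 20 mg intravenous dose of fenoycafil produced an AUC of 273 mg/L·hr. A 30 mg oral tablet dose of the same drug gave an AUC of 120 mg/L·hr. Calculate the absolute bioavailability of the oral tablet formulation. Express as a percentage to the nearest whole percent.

F = 29%

F = (AUC_ev / D_ev) / (AUC_iv / D_iv)
  = (120/30) / (273/20)
  = 4 / 13.65 = 0.2930
  = 29.30%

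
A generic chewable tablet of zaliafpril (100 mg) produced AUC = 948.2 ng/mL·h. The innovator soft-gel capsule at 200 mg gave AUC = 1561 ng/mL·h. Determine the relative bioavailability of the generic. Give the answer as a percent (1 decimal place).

F_rel = 121.5%

F_rel = (AUC_test/D_test) / (AUC_ref/D_ref)
      = (948.2/100) / (1561/200)
      = 9.482 / 7.805 = 1.2149 = 121.49%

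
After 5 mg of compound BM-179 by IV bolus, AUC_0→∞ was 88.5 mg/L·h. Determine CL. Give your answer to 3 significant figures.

CL = Dose_iv / AUC_0→∞
   = 5 / 88.5 = 0.0564972 L/h

CL = 0.0565 L/h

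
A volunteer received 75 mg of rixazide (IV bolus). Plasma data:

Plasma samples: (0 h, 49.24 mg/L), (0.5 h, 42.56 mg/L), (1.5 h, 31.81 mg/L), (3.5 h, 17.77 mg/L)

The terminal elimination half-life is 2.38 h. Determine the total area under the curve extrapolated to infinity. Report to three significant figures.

AUC = 171 mg/L·h

Trapezoidal AUC_0→3.5:
  [0→0.5]: (49.24+42.56)/2 × 0.5 = 22.95
  [0.5→1.5]: (42.56+31.81)/2 × 1 = 37.185
  [1.5→3.5]: (31.81+17.77)/2 × 2 = 49.58
  Sum = 109.715 mg/L·h
k_e = ln2 / t½ = 0.693147 / 2.38 = 0.2912 h^-1
Extrapolated tail: C_last / k_e = 17.77 / 0.2912 = 61.023
AUC_0→∞ = 109.715 + 61.023 = 170.738 mg/L·h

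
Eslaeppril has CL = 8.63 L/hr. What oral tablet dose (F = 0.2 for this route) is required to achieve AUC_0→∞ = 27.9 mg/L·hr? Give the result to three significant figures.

Dose = 1200 mg

Dose = CL × AUC_0→∞ / F
     = 8.63 × 27.9 / 0.2 = 1203.885 mg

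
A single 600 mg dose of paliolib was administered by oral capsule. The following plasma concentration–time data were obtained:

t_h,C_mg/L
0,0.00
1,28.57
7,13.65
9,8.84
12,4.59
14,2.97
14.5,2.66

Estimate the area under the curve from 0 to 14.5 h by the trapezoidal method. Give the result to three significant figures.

AUC = 193 mg/L·h

Trapezoidal AUC_0→14.5:
  [0→1]: (0.00+28.57)/2 × 1 = 14.285
  [1→7]: (28.57+13.65)/2 × 6 = 126.66
  [7→9]: (13.65+8.84)/2 × 2 = 22.49
  [9→12]: (8.84+4.59)/2 × 3 = 20.145
  [12→14]: (4.59+2.97)/2 × 2 = 7.56
  [14→14.5]: (2.97+2.66)/2 × 0.5 = 1.4075
  Sum = 192.5475 mg/L·h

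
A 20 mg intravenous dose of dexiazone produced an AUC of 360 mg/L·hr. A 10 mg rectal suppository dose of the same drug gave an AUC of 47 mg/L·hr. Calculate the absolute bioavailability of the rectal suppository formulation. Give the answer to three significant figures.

F = (AUC_ev / D_ev) / (AUC_iv / D_iv)
  = (47/10) / (360/20)
  = 4.7 / 18 = 0.2611

F = 0.261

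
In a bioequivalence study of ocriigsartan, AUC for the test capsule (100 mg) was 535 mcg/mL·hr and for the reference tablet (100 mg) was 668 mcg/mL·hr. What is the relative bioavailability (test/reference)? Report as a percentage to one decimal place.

F_rel = (AUC_test/D_test) / (AUC_ref/D_ref)
      = (535/100) / (668/100)
      = 5.35 / 6.68 = 0.8009 = 80.09%

F_rel = 80.1%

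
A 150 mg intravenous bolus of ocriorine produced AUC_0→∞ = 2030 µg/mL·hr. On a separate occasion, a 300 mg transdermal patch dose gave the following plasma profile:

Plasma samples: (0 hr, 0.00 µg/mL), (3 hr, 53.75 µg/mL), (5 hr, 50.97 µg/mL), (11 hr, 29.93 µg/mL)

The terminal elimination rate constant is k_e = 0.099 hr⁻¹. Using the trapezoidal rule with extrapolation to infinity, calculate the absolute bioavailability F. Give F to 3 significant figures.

F = 0.180

Trapezoidal AUC_0→11 (transdermal patch):
  [0→3]: (0.00+53.75)/2 × 3 = 80.625
  [3→5]: (53.75+50.97)/2 × 2 = 104.72
  [5→11]: (50.97+29.93)/2 × 6 = 242.7
  Sum = 428.045 µg/mL·hr
Tail: C_last/k_e = 29.93/0.099 = 302.323
AUC_0→∞ (transdermal patch) = 428.045 + 302.323 = 730.368 µg/mL·hr
F = (AUC_ev/D_ev)/(AUC_iv/D_iv) = (730.368/300)/(2030/150) = 2.43456/13.5333 = 0.1799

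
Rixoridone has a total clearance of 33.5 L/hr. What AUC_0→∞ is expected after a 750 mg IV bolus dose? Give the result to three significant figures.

AUC_0→∞ = Dose_iv / CL
        = 750 / 33.5 = 22.3881 mg/L·hr

AUC = 22.4 mg/L·hr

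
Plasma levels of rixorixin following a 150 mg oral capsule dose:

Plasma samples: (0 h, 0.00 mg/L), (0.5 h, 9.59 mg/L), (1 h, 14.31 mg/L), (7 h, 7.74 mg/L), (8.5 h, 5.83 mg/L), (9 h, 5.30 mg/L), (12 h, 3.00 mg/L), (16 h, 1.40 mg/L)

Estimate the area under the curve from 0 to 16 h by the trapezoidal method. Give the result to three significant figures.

Trapezoidal AUC_0→16:
  [0→0.5]: (0.00+9.59)/2 × 0.5 = 2.3975
  [0.5→1]: (9.59+14.31)/2 × 0.5 = 5.975
  [1→7]: (14.31+7.74)/2 × 6 = 66.15
  [7→8.5]: (7.74+5.83)/2 × 1.5 = 10.1775
  [8.5→9]: (5.83+5.30)/2 × 0.5 = 2.7825
  [9→12]: (5.30+3.00)/2 × 3 = 12.45
  [12→16]: (3.00+1.40)/2 × 4 = 8.8
  Sum = 108.7325 mg/L·h

AUC = 109 mg/L·h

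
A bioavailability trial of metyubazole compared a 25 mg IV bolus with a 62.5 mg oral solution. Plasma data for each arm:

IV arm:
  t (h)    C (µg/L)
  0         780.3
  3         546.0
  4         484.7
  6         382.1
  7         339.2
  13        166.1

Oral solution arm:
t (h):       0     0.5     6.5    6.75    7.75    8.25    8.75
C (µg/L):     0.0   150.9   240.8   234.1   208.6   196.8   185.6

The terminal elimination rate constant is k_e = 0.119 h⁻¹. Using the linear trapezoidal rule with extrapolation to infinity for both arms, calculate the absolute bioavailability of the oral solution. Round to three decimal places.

Trapezoidal AUC_0→13 (IV):
  [0→3]: (780.3+546.0)/2 × 3 = 1989.45
  [3→4]: (546.0+484.7)/2 × 1 = 515.35
  [4→6]: (484.7+382.1)/2 × 2 = 866.8
  [6→7]: (382.1+339.2)/2 × 1 = 360.65
  [7→13]: (339.2+166.1)/2 × 6 = 1515.9
  Sum = 5248.15 µg/L·h
IV tail: 166.1/0.119 = 1395.798; AUC_iv,0→∞ = 5248.15 + 1395.798 = 6643.948 µg/L·h
Trapezoidal AUC_0→8.75 (oral solution):
  [0→0.5]: (0.0+150.9)/2 × 0.5 = 37.725
  [0.5→6.5]: (150.9+240.8)/2 × 6 = 1175.1
  [6.5→6.75]: (240.8+234.1)/2 × 0.25 = 59.3625
  [6.75→7.75]: (234.1+208.6)/2 × 1 = 221.35
  [7.75→8.25]: (208.6+196.8)/2 × 0.5 = 101.35
  [8.25→8.75]: (196.8+185.6)/2 × 0.5 = 95.6
  Sum = 1690.4875 µg/L·h
oral solution tail: 185.6/0.119 = 1559.664; AUC_ev,0→∞ = 1690.4875 + 1559.664 = 3250.1515 µg/L·h
F = (AUC_ev/D_ev)/(AUC_iv/D_iv) = (3250.1515/62.5)/(6643.948/25) = 52.002424/265.75792 = 0.1957

F = 0.196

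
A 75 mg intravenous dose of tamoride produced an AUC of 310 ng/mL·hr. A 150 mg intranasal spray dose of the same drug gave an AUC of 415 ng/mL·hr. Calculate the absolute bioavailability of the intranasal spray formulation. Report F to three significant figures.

F = (AUC_ev / D_ev) / (AUC_iv / D_iv)
  = (415/150) / (310/75)
  = 2.76667 / 4.13333 = 0.6694

F = 0.669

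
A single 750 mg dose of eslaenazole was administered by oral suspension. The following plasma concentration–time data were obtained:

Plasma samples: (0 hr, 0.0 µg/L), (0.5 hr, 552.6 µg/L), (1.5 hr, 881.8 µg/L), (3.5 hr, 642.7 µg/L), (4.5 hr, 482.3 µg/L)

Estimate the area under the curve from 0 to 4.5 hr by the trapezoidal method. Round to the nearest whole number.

Trapezoidal AUC_0→4.5:
  [0→0.5]: (0.0+552.6)/2 × 0.5 = 138.15
  [0.5→1.5]: (552.6+881.8)/2 × 1 = 717.2
  [1.5→3.5]: (881.8+642.7)/2 × 2 = 1524.5
  [3.5→4.5]: (642.7+482.3)/2 × 1 = 562.5
  Sum = 2942.35 µg/L·hr

AUC = 2942 µg/L·hr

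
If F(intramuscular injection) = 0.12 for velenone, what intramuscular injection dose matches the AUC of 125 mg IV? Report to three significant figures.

D_intramuscular = 1040 mg

For equal systemic exposure: F × D_ev = D_iv
D_ev = D_iv / F = 125 / 0.12 = 1041.67 mg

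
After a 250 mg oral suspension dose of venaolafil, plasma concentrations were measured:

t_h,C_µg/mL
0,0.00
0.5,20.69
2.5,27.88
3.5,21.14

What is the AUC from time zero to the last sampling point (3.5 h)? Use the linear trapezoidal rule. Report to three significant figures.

AUC = 78.3 µg/mL·h

Trapezoidal AUC_0→3.5:
  [0→0.5]: (0.00+20.69)/2 × 0.5 = 5.1725
  [0.5→2.5]: (20.69+27.88)/2 × 2 = 48.57
  [2.5→3.5]: (27.88+21.14)/2 × 1 = 24.51
  Sum = 78.2525 µg/mL·h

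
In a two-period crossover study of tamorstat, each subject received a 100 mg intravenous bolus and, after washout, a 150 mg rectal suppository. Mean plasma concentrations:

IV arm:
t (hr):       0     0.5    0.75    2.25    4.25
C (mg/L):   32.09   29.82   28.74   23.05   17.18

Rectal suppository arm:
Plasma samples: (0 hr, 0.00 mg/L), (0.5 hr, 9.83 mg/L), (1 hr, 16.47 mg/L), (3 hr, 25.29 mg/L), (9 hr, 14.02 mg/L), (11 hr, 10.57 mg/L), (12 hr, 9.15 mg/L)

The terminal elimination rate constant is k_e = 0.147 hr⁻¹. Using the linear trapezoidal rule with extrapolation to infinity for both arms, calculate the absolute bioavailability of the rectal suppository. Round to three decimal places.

Trapezoidal AUC_0→4.25 (IV):
  [0→0.5]: (32.09+29.82)/2 × 0.5 = 15.4775
  [0.5→0.75]: (29.82+28.74)/2 × 0.25 = 7.32
  [0.75→2.25]: (28.74+23.05)/2 × 1.5 = 38.8425
  [2.25→4.25]: (23.05+17.18)/2 × 2 = 40.23
  Sum = 101.87 mg/L·hr
IV tail: 17.18/0.147 = 116.871; AUC_iv,0→∞ = 101.87 + 116.871 = 218.741 mg/L·hr
Trapezoidal AUC_0→12 (rectal suppository):
  [0→0.5]: (0.00+9.83)/2 × 0.5 = 2.4575
  [0.5→1]: (9.83+16.47)/2 × 0.5 = 6.575
  [1→3]: (16.47+25.29)/2 × 2 = 41.76
  [3→9]: (25.29+14.02)/2 × 6 = 117.93
  [9→11]: (14.02+10.57)/2 × 2 = 24.59
  [11→12]: (10.57+9.15)/2 × 1 = 9.86
  Sum = 203.1725 mg/L·hr
rectal suppository tail: 9.15/0.147 = 62.245; AUC_ev,0→∞ = 203.1725 + 62.245 = 265.4175 mg/L·hr
F = (AUC_ev/D_ev)/(AUC_iv/D_iv) = (265.4175/150)/(218.741/100) = 1.76945/2.18741 = 0.8089

F = 0.809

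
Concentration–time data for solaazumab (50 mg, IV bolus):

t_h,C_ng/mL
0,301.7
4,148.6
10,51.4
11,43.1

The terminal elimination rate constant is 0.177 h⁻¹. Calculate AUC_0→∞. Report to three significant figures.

AUC = 1790 ng/mL·h

Trapezoidal AUC_0→11:
  [0→4]: (301.7+148.6)/2 × 4 = 900.6
  [4→10]: (148.6+51.4)/2 × 6 = 600.0
  [10→11]: (51.4+43.1)/2 × 1 = 47.25
  Sum = 1547.85 ng/mL·h
Extrapolated tail: C_last / k_e = 43.1 / 0.177 = 243.503
AUC_0→∞ = 1547.85 + 243.503 = 1791.353 ng/mL·h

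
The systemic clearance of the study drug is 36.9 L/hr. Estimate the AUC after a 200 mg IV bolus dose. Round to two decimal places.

AUC = 5.42 mg/L·hr

AUC_0→∞ = Dose_iv / CL
        = 200 / 36.9 = 5.42005 mg/L·hr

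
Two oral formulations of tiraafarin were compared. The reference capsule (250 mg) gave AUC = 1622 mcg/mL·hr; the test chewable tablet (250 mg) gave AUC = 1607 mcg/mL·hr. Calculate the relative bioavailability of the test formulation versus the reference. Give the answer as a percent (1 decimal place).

F_rel = 99.1%

F_rel = (AUC_test/D_test) / (AUC_ref/D_ref)
      = (1607/250) / (1622/250)
      = 6.428 / 6.488 = 0.9908 = 99.08%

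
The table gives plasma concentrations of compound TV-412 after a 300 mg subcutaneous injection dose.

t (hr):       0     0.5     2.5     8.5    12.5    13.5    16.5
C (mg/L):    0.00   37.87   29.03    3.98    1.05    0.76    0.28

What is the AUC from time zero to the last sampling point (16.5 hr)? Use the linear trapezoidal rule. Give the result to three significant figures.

AUC = 188 mg/L·hr

Trapezoidal AUC_0→16.5:
  [0→0.5]: (0.00+37.87)/2 × 0.5 = 9.4675
  [0.5→2.5]: (37.87+29.03)/2 × 2 = 66.9
  [2.5→8.5]: (29.03+3.98)/2 × 6 = 99.03
  [8.5→12.5]: (3.98+1.05)/2 × 4 = 10.06
  [12.5→13.5]: (1.05+0.76)/2 × 1 = 0.905
  [13.5→16.5]: (0.76+0.28)/2 × 3 = 1.56
  Sum = 187.9225 mg/L·hr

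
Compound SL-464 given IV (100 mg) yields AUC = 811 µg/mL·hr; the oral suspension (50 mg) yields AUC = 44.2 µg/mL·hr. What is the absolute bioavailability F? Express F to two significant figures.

F = (AUC_ev / D_ev) / (AUC_iv / D_iv)
  = (44.2/50) / (811/100)
  = 0.884 / 8.11 = 0.1090

F = 0.11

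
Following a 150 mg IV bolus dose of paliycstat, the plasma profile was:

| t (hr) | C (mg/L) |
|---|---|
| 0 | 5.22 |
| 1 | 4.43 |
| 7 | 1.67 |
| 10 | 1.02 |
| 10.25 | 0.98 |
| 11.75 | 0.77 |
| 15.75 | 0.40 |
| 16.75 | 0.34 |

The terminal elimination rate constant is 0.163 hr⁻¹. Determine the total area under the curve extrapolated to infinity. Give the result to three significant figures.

AUC = 33.5 mg/L·hr

Trapezoidal AUC_0→16.75:
  [0→1]: (5.22+4.43)/2 × 1 = 4.825
  [1→7]: (4.43+1.67)/2 × 6 = 18.3
  [7→10]: (1.67+1.02)/2 × 3 = 4.035
  [10→10.25]: (1.02+0.98)/2 × 0.25 = 0.25
  [10.25→11.75]: (0.98+0.77)/2 × 1.5 = 1.3125
  [11.75→15.75]: (0.77+0.40)/2 × 4 = 2.34
  [15.75→16.75]: (0.40+0.34)/2 × 1 = 0.37
  Sum = 31.4325 mg/L·hr
Extrapolated tail: C_last / k_e = 0.34 / 0.163 = 2.086
AUC_0→∞ = 31.4325 + 2.086 = 33.5185 mg/L·hr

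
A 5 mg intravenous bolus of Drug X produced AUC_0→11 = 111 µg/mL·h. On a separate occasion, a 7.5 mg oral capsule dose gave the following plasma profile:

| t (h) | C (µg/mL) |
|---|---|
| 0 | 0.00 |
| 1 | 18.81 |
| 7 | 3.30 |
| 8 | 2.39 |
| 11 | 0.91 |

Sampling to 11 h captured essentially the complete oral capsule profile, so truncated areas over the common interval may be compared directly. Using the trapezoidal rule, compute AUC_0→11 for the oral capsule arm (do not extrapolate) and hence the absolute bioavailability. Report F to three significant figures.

F = 0.502

Trapezoidal AUC_0→11 (oral capsule):
  [0→1]: (0.00+18.81)/2 × 1 = 9.405
  [1→7]: (18.81+3.30)/2 × 6 = 66.33
  [7→8]: (3.30+2.39)/2 × 1 = 2.845
  [8→11]: (2.39+0.91)/2 × 3 = 4.95
  Sum = 83.53 µg/mL·h
F = (AUC_ev/D_ev)/(AUC_iv/D_iv) = (83.53/7.5)/(111/5) = 11.1373/22.2 = 0.5017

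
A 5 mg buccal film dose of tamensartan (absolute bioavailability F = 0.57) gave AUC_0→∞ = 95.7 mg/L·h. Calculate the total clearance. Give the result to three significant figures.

CL = F × Dose / AUC_0→∞
   = 0.57 × 5 / 95.7 = 0.0297806 L/h

CL = 0.0298 L/h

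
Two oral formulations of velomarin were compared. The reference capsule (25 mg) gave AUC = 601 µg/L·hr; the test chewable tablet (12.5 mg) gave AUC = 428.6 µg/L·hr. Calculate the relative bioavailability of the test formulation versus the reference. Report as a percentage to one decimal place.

F_rel = 142.6%

F_rel = (AUC_test/D_test) / (AUC_ref/D_ref)
      = (428.6/12.5) / (601/25)
      = 34.288 / 24.04 = 1.4263 = 142.63%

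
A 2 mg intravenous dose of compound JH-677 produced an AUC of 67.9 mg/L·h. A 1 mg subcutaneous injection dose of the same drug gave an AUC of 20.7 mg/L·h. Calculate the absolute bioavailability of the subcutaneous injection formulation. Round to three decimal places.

F = (AUC_ev / D_ev) / (AUC_iv / D_iv)
  = (20.7/1) / (67.9/2)
  = 20.7 / 33.95 = 0.6097

F = 0.610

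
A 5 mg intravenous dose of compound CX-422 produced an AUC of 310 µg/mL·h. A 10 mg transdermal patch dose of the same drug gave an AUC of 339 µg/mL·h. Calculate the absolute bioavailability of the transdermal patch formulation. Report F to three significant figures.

F = (AUC_ev / D_ev) / (AUC_iv / D_iv)
  = (339/10) / (310/5)
  = 33.9 / 62 = 0.5468

F = 0.547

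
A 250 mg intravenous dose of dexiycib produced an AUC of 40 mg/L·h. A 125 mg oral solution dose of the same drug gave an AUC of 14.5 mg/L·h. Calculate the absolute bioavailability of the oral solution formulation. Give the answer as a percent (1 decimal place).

F = 72.5%

F = (AUC_ev / D_ev) / (AUC_iv / D_iv)
  = (14.5/125) / (40/250)
  = 0.116 / 0.16 = 0.7250
  = 72.50%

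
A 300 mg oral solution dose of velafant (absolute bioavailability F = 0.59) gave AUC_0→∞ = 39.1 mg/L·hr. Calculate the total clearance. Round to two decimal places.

CL = F × Dose / AUC_0→∞
   = 0.59 × 300 / 39.1 = 4.52685 L/hr

CL = 4.53 L/hr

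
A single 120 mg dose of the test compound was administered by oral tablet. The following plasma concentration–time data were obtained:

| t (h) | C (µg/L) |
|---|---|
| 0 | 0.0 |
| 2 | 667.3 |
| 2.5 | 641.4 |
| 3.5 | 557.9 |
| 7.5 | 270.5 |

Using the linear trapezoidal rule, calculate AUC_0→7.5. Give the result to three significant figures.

Trapezoidal AUC_0→7.5:
  [0→2]: (0.0+667.3)/2 × 2 = 667.3
  [2→2.5]: (667.3+641.4)/2 × 0.5 = 327.175
  [2.5→3.5]: (641.4+557.9)/2 × 1 = 599.65
  [3.5→7.5]: (557.9+270.5)/2 × 4 = 1656.8
  Sum = 3250.925 µg/L·h

AUC = 3250 µg/L·h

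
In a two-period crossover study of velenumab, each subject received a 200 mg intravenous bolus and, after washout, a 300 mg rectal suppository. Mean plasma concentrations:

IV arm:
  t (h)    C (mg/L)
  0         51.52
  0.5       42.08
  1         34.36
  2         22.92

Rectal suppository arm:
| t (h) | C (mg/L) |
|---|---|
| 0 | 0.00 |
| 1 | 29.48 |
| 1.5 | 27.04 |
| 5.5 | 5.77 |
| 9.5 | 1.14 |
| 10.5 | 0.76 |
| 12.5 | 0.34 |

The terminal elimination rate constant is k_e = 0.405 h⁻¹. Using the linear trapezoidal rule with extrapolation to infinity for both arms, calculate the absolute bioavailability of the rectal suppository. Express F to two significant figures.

Trapezoidal AUC_0→2 (IV):
  [0→0.5]: (51.52+42.08)/2 × 0.5 = 23.4
  [0.5→1]: (42.08+34.36)/2 × 0.5 = 19.11
  [1→2]: (34.36+22.92)/2 × 1 = 28.64
  Sum = 71.15 mg/L·h
IV tail: 22.92/0.405 = 56.593; AUC_iv,0→∞ = 71.15 + 56.593 = 127.743 mg/L·h
Trapezoidal AUC_0→12.5 (rectal suppository):
  [0→1]: (0.00+29.48)/2 × 1 = 14.74
  [1→1.5]: (29.48+27.04)/2 × 0.5 = 14.13
  [1.5→5.5]: (27.04+5.77)/2 × 4 = 65.62
  [5.5→9.5]: (5.77+1.14)/2 × 4 = 13.82
  [9.5→10.5]: (1.14+0.76)/2 × 1 = 0.95
  [10.5→12.5]: (0.76+0.34)/2 × 2 = 1.1
  Sum = 110.36 mg/L·h
rectal suppository tail: 0.34/0.405 = 0.840; AUC_ev,0→∞ = 110.36 + 0.840 = 111.2 mg/L·h
F = (AUC_ev/D_ev)/(AUC_iv/D_iv) = (111.2/300)/(127.743/200) = 0.370667/0.638715 = 0.5803

F = 0.58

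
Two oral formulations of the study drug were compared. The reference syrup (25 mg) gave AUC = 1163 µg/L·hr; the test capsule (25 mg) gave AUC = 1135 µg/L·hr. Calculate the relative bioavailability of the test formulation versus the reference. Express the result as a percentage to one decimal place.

F_rel = 97.6%

F_rel = (AUC_test/D_test) / (AUC_ref/D_ref)
      = (1135/25) / (1163/25)
      = 45.4 / 46.52 = 0.9759 = 97.59%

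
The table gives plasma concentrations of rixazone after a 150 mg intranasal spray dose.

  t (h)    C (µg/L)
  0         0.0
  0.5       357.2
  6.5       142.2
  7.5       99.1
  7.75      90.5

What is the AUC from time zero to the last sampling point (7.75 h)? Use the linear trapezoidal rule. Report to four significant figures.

AUC = 1732 µg/L·h

Trapezoidal AUC_0→7.75:
  [0→0.5]: (0.0+357.2)/2 × 0.5 = 89.3
  [0.5→6.5]: (357.2+142.2)/2 × 6 = 1498.2
  [6.5→7.5]: (142.2+99.1)/2 × 1 = 120.65
  [7.5→7.75]: (99.1+90.5)/2 × 0.25 = 23.7
  Sum = 1731.85 µg/L·h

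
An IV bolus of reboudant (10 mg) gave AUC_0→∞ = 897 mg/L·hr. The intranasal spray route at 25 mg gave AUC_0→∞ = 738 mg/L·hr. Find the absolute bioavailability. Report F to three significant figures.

F = (AUC_ev / D_ev) / (AUC_iv / D_iv)
  = (738/25) / (897/10)
  = 29.52 / 89.7 = 0.3291

F = 0.329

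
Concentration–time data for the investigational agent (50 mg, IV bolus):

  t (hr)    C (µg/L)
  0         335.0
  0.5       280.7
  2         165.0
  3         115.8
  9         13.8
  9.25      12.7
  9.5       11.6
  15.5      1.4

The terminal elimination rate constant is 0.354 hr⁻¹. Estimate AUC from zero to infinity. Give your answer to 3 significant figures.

AUC = 1070 µg/L·hr

Trapezoidal AUC_0→15.5:
  [0→0.5]: (335.0+280.7)/2 × 0.5 = 153.925
  [0.5→2]: (280.7+165.0)/2 × 1.5 = 334.275
  [2→3]: (165.0+115.8)/2 × 1 = 140.4
  [3→9]: (115.8+13.8)/2 × 6 = 388.8
  [9→9.25]: (13.8+12.7)/2 × 0.25 = 3.3125
  [9.25→9.5]: (12.7+11.6)/2 × 0.25 = 3.0375
  [9.5→15.5]: (11.6+1.4)/2 × 6 = 39.0
  Sum = 1062.75 µg/L·hr
Extrapolated tail: C_last / k_e = 1.4 / 0.354 = 3.955
AUC_0→∞ = 1062.75 + 3.955 = 1066.705 µg/L·hr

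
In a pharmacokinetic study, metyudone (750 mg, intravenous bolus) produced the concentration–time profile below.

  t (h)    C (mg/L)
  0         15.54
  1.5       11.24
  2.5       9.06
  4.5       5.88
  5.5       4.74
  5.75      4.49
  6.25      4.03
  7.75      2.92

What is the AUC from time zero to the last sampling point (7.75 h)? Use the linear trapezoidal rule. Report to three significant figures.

Trapezoidal AUC_0→7.75:
  [0→1.5]: (15.54+11.24)/2 × 1.5 = 20.085
  [1.5→2.5]: (11.24+9.06)/2 × 1 = 10.15
  [2.5→4.5]: (9.06+5.88)/2 × 2 = 14.94
  [4.5→5.5]: (5.88+4.74)/2 × 1 = 5.31
  [5.5→5.75]: (4.74+4.49)/2 × 0.25 = 1.15375
  [5.75→6.25]: (4.49+4.03)/2 × 0.5 = 2.13
  [6.25→7.75]: (4.03+2.92)/2 × 1.5 = 5.2125
  Sum = 58.98125 mg/L·h

AUC = 59.0 mg/L·h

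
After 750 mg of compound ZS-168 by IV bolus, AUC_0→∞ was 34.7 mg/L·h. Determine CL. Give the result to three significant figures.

CL = Dose_iv / AUC_0→∞
   = 750 / 34.7 = 21.6138 L/h

CL = 21.6 L/h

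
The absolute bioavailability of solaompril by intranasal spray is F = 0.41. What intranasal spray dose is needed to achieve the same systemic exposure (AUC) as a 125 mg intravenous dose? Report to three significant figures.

For equal systemic exposure: F × D_ev = D_iv
D_ev = D_iv / F = 125 / 0.41 = 304.878 mg

D_intranasal = 305 mg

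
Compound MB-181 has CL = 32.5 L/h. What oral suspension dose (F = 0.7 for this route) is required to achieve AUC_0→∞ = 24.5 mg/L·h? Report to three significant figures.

Dose = 1140 mg

Dose = CL × AUC_0→∞ / F
     = 32.5 × 24.5 / 0.7 = 1137.5 mg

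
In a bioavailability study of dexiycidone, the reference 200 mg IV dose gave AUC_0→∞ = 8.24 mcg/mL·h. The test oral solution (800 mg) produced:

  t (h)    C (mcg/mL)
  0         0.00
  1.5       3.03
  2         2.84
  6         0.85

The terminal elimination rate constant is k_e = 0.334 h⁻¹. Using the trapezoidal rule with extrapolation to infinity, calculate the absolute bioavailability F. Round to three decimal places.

Trapezoidal AUC_0→6 (oral solution):
  [0→1.5]: (0.00+3.03)/2 × 1.5 = 2.2725
  [1.5→2]: (3.03+2.84)/2 × 0.5 = 1.4675
  [2→6]: (2.84+0.85)/2 × 4 = 7.38
  Sum = 11.12 mcg/mL·h
Tail: C_last/k_e = 0.85/0.334 = 2.545
AUC_0→∞ (oral solution) = 11.12 + 2.545 = 13.665 mcg/mL·h
F = (AUC_ev/D_ev)/(AUC_iv/D_iv) = (13.665/800)/(8.24/200) = 0.01708125/0.0412 = 0.4146

F = 0.415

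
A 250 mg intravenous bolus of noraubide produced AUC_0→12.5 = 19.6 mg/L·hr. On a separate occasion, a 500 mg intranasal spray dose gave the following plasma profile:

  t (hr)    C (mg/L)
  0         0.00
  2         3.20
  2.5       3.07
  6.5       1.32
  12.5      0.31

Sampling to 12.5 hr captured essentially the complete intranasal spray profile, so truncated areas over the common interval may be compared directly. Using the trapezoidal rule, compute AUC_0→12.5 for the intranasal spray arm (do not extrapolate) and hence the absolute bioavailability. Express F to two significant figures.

Trapezoidal AUC_0→12.5 (intranasal spray):
  [0→2]: (0.00+3.20)/2 × 2 = 3.2
  [2→2.5]: (3.20+3.07)/2 × 0.5 = 1.5675
  [2.5→6.5]: (3.07+1.32)/2 × 4 = 8.78
  [6.5→12.5]: (1.32+0.31)/2 × 6 = 4.89
  Sum = 18.4375 mg/L·hr
F = (AUC_ev/D_ev)/(AUC_iv/D_iv) = (18.4375/500)/(19.6/250) = 0.036875/0.0784 = 0.4703

F = 0.47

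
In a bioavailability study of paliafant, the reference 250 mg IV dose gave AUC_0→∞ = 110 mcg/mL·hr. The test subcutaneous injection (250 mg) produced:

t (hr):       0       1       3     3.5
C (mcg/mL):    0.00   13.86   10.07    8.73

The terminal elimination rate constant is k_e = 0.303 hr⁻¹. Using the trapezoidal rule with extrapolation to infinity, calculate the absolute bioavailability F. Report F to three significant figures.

Trapezoidal AUC_0→3.5 (subcutaneous injection):
  [0→1]: (0.00+13.86)/2 × 1 = 6.93
  [1→3]: (13.86+10.07)/2 × 2 = 23.93
  [3→3.5]: (10.07+8.73)/2 × 0.5 = 4.7
  Sum = 35.56 mcg/mL·hr
Tail: C_last/k_e = 8.73/0.303 = 28.812
AUC_0→∞ (subcutaneous injection) = 35.56 + 28.812 = 64.372 mcg/mL·hr
F = (AUC_ev/D_ev)/(AUC_iv/D_iv) = (64.372/250)/(110/250) = 0.257488/0.44 = 0.5852

F = 0.585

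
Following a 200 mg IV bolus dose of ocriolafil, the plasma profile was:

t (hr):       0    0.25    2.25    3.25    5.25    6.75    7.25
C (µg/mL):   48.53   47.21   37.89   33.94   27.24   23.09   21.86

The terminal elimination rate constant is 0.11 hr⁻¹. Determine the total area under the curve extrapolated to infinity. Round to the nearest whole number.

AUC = 442 µg/mL·hr

Trapezoidal AUC_0→7.25:
  [0→0.25]: (48.53+47.21)/2 × 0.25 = 11.9675
  [0.25→2.25]: (47.21+37.89)/2 × 2 = 85.1
  [2.25→3.25]: (37.89+33.94)/2 × 1 = 35.915
  [3.25→5.25]: (33.94+27.24)/2 × 2 = 61.18
  [5.25→6.75]: (27.24+23.09)/2 × 1.5 = 37.7475
  [6.75→7.25]: (23.09+21.86)/2 × 0.5 = 11.2375
  Sum = 243.1475 µg/mL·hr
Extrapolated tail: C_last / k_e = 21.86 / 0.11 = 198.727
AUC_0→∞ = 243.1475 + 198.727 = 441.8745 µg/mL·hr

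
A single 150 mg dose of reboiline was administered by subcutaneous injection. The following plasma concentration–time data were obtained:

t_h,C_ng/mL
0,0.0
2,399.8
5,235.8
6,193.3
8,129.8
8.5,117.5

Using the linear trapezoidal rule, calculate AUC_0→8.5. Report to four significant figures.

AUC = 1953 ng/mL·h

Trapezoidal AUC_0→8.5:
  [0→2]: (0.0+399.8)/2 × 2 = 399.8
  [2→5]: (399.8+235.8)/2 × 3 = 953.4
  [5→6]: (235.8+193.3)/2 × 1 = 214.55
  [6→8]: (193.3+129.8)/2 × 2 = 323.1
  [8→8.5]: (129.8+117.5)/2 × 0.5 = 61.825
  Sum = 1952.675 ng/mL·h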